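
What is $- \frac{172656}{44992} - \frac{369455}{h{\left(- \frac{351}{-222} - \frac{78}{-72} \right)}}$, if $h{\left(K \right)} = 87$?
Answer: $- \frac{1039846277}{244644} \approx -4250.4$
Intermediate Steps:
$- \frac{172656}{44992} - \frac{369455}{h{\left(- \frac{351}{-222} - \frac{78}{-72} \right)}} = - \frac{172656}{44992} - \frac{369455}{87} = \left(-172656\right) \frac{1}{44992} - \frac{369455}{87} = - \frac{10791}{2812} - \frac{369455}{87} = - \frac{1039846277}{244644}$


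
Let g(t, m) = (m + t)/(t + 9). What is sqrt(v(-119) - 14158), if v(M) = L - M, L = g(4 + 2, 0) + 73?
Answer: 46*I*sqrt(165)/5 ≈ 118.18*I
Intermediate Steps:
g(t, m) = (m + t)/(9 + t)
L = 367/5 (L = (0 + (4 + 2))/(9 + (4 + 2)) + 73 = (0 + 6)/(9 + 6) + 73 = 6/15 + 73 = (1/15)*6 + 73 = 2/5 + 73 = 367/5 ≈ 73.400)
v(M) = 367/5 - M
sqrt(v(-119) - 14158) = sqrt((367/5 - 1*(-119)) - 14158) = sqrt((367/5 + 119) - 14158) = sqrt(962/5 - 14158) = sqrt(-69828/5) = 46*I*sqrt(165)/5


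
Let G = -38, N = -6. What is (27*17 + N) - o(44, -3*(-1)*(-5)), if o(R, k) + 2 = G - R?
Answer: 537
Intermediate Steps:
o(R, k) = -40 - R (o(R, k) = -2 + (-38 - R) = -40 - R)
(27*17 + N) - o(44, -3*(-1)*(-5)) = (27*17 - 6) - (-40 - 1*44) = (459 - 6) - (-40 - 44) = 453 - 1*(-84) = 453 + 84 = 537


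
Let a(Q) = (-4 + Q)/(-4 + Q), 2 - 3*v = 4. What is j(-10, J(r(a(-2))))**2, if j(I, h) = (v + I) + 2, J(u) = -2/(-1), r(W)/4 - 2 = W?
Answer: 676/9 ≈ 75.111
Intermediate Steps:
v = -2/3 (v = 2/3 - 1/3*4 = 2/3 - 4/3 = -2/3 ≈ -0.66667)
a(Q) = 1
r(W) = 8 + 4*W
J(u) = 2 (J(u) = -2*(-1) = 2)
j(I, h) = 4/3 + I (j(I, h) = (-2/3 + I) + 2 = 4/3 + I)
j(-10, J(r(a(-2))))**2 = (4/3 - 10)**2 = (-26/3)**2 = 676/9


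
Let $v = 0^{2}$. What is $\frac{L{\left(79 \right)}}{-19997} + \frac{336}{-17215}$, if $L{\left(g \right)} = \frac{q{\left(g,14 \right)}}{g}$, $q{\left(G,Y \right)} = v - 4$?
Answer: $- \frac{530731508}{27195620045} \approx -0.019515$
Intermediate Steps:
$v = 0$
$q{\left(G,Y \right)} = -4$ ($q{\left(G,Y \right)} = 0 - 4 = -4$)
$L{\left(g \right)} = - \frac{4}{g}$
$\frac{L{\left(79 \right)}}{-19997} + \frac{336}{-17215} = \frac{\left(-4\right) \frac{1}{79}}{-19997} + \frac{336}{-17215} = \left(-4\right) \frac{1}{79} \left(- \frac{1}{19997}\right) + 336 \left(- \frac{1}{17215}\right) = \left(- \frac{4}{79}\right) \left(- \frac{1}{19997}\right) - \frac{336}{17215} = \frac{4}{1579763} - \frac{336}{17215} = - \frac{530731508}{27195620045}$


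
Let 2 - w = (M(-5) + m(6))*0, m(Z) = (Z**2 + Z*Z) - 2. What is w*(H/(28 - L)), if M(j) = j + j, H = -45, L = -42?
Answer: -9/7 ≈ -1.2857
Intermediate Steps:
m(Z) = -2 + 2*Z**2 (m(Z) = (Z**2 + Z**2) - 2 = 2*Z**2 - 2 = -2 + 2*Z**2)
M(j) = 2*j
w = 2 (w = 2 - (2*(-5) + (-2 + 2*6**2))*0 = 2 - (-10 + (-2 + 2*36))*0 = 2 - (-10 + (-2 + 72))*0 = 2 - (-10 + 70)*0 = 2 - 60*0 = 2 - 1*0 = 2 + 0 = 2)
w*(H/(28 - L)) = 2*(-45/(28 - 1*(-42))) = 2*(-45/(28 + 42)) = 2*(-45/70) = 2*(-45*1/70) = 2*(-9/14) = -9/7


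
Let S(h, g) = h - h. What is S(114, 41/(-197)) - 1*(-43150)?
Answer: 43150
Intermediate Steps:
S(h, g) = 0
S(114, 41/(-197)) - 1*(-43150) = 0 - 1*(-43150) = 0 + 43150 = 43150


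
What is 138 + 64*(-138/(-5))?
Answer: 9522/5 ≈ 1904.4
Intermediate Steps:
138 + 64*(-138/(-5)) = 138 + 64*(-138*(-⅕)) = 138 + 64*(138/5) = 138 + 8832/5 = 9522/5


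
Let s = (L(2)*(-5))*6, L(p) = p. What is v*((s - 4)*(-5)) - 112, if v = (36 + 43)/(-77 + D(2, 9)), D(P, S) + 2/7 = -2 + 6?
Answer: -234416/513 ≈ -456.95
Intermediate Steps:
D(P, S) = 26/7 (D(P, S) = -2/7 + (-2 + 6) = -2/7 + 4 = 26/7)
s = -60 (s = (2*(-5))*6 = -10*6 = -60)
v = -553/513 (v = (36 + 43)/(-77 + 26/7) = 79/(-513/7) = 79*(-7/513) = -553/513 ≈ -1.0780)
v*((s - 4)*(-5)) - 112 = -553*(-60 - 4)*(-5)/513 - 112 = -(-35392)*(-5)/513 - 112 = -553/513*320 - 112 = -176960/513 - 112 = -234416/513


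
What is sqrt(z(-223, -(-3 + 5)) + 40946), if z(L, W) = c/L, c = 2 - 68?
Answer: 4*sqrt(127263647)/223 ≈ 202.35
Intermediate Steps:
c = -66
z(L, W) = -66/L
sqrt(z(-223, -(-3 + 5)) + 40946) = sqrt(-66/(-223) + 40946) = sqrt(-66*(-1/223) + 40946) = sqrt(66/223 + 40946) = sqrt(9131024/223) = 4*sqrt(127263647)/223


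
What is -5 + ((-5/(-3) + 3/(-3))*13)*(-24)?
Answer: -213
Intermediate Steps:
-5 + ((-5/(-3) + 3/(-3))*13)*(-24) = -5 + ((-5*(-1/3) + 3*(-1/3))*13)*(-24) = -5 + ((5/3 - 1)*13)*(-24) = -5 + ((2/3)*13)*(-24) = -5 + (26/3)*(-24) = -5 - 208 = -213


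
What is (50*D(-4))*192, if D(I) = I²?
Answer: 153600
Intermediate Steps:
(50*D(-4))*192 = (50*(-4)²)*192 = (50*16)*192 = 800*192 = 153600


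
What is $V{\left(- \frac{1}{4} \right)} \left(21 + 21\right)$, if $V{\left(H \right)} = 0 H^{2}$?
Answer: $0$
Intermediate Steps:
$V{\left(H \right)} = 0$
$V{\left(- \frac{1}{4} \right)} \left(21 + 21\right) = 0 \left(21 + 21\right) = 0 \cdot 42 = 0$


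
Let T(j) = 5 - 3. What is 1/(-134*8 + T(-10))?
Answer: -1/1070 ≈ -0.00093458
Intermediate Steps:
T(j) = 2
1/(-134*8 + T(-10)) = 1/(-134*8 + 2) = 1/(-1072 + 2) = 1/(-1070) = -1/1070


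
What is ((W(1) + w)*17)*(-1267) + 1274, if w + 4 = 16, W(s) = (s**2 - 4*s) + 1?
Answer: -214116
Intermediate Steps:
W(s) = 1 + s**2 - 4*s
w = 12 (w = -4 + 16 = 12)
((W(1) + w)*17)*(-1267) + 1274 = (((1 + 1**2 - 4*1) + 12)*17)*(-1267) + 1274 = (((1 + 1 - 4) + 12)*17)*(-1267) + 1274 = ((-2 + 12)*17)*(-1267) + 1274 = (10*17)*(-1267) + 1274 = 170*(-1267) + 1274 = -215390 + 1274 = -214116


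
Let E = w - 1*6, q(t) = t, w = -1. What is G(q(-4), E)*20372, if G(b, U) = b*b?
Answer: 325952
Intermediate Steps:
E = -7 (E = -1 - 1*6 = -1 - 6 = -7)
G(b, U) = b²
G(q(-4), E)*20372 = (-4)²*20372 = 16*20372 = 325952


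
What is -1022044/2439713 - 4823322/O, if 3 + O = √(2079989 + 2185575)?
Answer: -5666021293454/1486675712245 - 1378092*√1066391/609365 ≈ -2339.2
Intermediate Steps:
O = -3 + 2*√1066391 (O = -3 + √(2079989 + 2185575) = -3 + √4265564 = -3 + 2*√1066391 ≈ 2062.3)
-1022044/2439713 - 4823322/O = -1022044/2439713 - 4823322/(-3 + 2*√1066391)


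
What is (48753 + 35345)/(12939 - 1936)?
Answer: 84098/11003 ≈ 7.6432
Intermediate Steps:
(48753 + 35345)/(12939 - 1936) = 84098/11003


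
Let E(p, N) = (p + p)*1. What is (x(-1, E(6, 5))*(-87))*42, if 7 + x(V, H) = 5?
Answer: 7308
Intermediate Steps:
E(p, N) = 2*p (E(p, N) = (2*p)*1 = 2*p)
x(V, H) = -2 (x(V, H) = -7 + 5 = -2)
(x(-1, E(6, 5))*(-87))*42 = -2*(-87)*42 = 174*42 = 7308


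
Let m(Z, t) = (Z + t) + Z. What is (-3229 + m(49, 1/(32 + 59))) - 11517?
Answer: -1332967/91 ≈ -14648.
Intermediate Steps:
m(Z, t) = t + 2*Z
(-3229 + m(49, 1/(32 + 59))) - 11517 = (-3229 + (1/(32 + 59) + 2*49)) - 11517 = (-3229 + (1/91 + 98)) - 11517 = (-3229 + 8919/91) - 11517 = -284920/91 - 11517 = -1332967/91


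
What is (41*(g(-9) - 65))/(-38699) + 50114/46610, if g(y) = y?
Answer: 1040388213/901880195 ≈ 1.1536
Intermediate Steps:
(41*(g(-9) - 65))/(-38699) + 50114/46610 = (41*(-9 - 65))/(-38699) + 50114/46610 = (41*(-74))*(-1/38699) + 50114*(1/46610) = -3034*(-1/38699) + 25057/23305 = 3034/38699 + 25057/23305 = 1040388213/901880195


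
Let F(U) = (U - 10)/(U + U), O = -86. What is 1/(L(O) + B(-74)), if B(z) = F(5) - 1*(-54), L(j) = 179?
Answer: 2/465 ≈ 0.0043011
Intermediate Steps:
F(U) = (-10 + U)/(2*U) (F(U) = (-10 + U)/((2*U)) = (-10 + U)*(1/(2*U)) = (-10 + U)/(2*U))
B(z) = 107/2 (B(z) = (1/2)*(-10 + 5)/5 - 1*(-54) = (1/2)*(1/5)*(-5) + 54 = -1/2 + 54 = 107/2)
1/(L(O) + B(-74)) = 1/(179 + 107/2) = 1/(465/2) = 2/465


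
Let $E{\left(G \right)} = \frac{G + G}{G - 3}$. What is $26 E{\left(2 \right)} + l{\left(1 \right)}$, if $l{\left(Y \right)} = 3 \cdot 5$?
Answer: $-89$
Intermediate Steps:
$E{\left(G \right)} = \frac{2 G}{-3 + G}$
$l{\left(Y \right)} = 15$
$26 E{\left(2 \right)} + l{\left(1 \right)} = 26 \cdot 2 \cdot 2 \frac{1}{-3 + 2} + 15 = 26 \cdot 2 \cdot 2 \frac{1}{-1} + 15 = 26 \cdot 2 \cdot 2 \left(-1\right) + 15 = 26 \left(-4\right) + 15 = -104 + 15 = -89$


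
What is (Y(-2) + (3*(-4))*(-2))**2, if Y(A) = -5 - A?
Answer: 441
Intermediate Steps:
(Y(-2) + (3*(-4))*(-2))**2 = ((-5 - 1*(-2)) + (3*(-4))*(-2))**2 = ((-5 + 2) - 12*(-2))**2 = (-3 + 24)**2 = 21**2 = 441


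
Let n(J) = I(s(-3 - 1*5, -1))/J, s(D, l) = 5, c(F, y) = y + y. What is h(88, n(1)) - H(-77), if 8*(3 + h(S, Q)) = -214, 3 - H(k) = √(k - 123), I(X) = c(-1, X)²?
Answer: -131/4 + 10*I*√2 ≈ -32.75 + 14.142*I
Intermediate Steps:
c(F, y) = 2*y
I(X) = 4*X² (I(X) = (2*X)² = 4*X²)
n(J) = 100/J (n(J) = (4*5²)/J = (4*25)/J = 100/J)
H(k) = 3 - √(-123 + k) (H(k) = 3 - √(k - 123) = 3 - √(-123 + k))
h(S, Q) = -119/4 (h(S, Q) = -3 + (⅛)*(-214) = -3 - 107/4 = -119/4)
h(88, n(1)) - H(-77) = -119/4 - (3 - √(-123 - 77)) = -119/4 - (3 - √(-200)) = -119/4 - (3 - 10*I*√2) = -119/4 + (-3 + 10*I*√2) = -131/4 + 10*I*√2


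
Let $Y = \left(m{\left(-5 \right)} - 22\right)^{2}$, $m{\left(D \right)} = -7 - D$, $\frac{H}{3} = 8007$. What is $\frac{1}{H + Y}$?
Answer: $\frac{1}{24597} \approx 4.0655 \cdot 10^{-5}$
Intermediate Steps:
$H = 24021$ ($H = 3 \cdot 8007 = 24021$)
$Y = 576$ ($Y = \left(\left(-7 - -5\right) - 22\right)^{2} = \left(\left(-7 + 5\right) - 22\right)^{2} = \left(-2 - 22\right)^{2} = \left(-24\right)^{2} = 576$)
$\frac{1}{H + Y} = \frac{1}{24021 + 576} = \frac{1}{24597}$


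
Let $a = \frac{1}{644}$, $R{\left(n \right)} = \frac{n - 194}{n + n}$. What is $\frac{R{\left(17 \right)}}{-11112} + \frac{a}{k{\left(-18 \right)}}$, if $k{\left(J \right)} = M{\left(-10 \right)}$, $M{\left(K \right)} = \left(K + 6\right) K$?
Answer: $\frac{102861}{202756960} \approx 0.00050731$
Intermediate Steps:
$M{\left(K \right)} = K \left(6 + K\right)$ ($M{\left(K \right)} = \left(6 + K\right) K = K \left(6 + K\right)$)
$R{\left(n \right)} = \frac{-194 + n}{2 n}$
$k{\left(J \right)} = 40$ ($k{\left(J \right)} = - 10 \left(6 - 10\right) = \left(-10\right) \left(-4\right) = 40$)
$a = \frac{1}{644} \approx 0.0015528$
$\frac{R{\left(17 \right)}}{-11112} + \frac{a}{k{\left(-18 \right)}} = \frac{\frac{1}{2} \cdot \frac{1}{17} \left(-194 + 17\right)}{-11112} + \frac{1}{644 \cdot 40} = \frac{1}{2} \cdot \frac{1}{17} \left(-177\right) \left(- \frac{1}{11112}\right) + \frac{1}{644} \cdot \frac{1}{40} = \left(- \frac{177}{34}\right) \left(- \frac{1}{11112}\right) + \frac{1}{25760} = \frac{59}{125936} + \frac{1}{25760} = \frac{102861}{202756960}$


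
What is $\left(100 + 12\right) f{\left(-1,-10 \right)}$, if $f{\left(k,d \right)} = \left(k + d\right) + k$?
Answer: $-1344$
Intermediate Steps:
$f{\left(k,d \right)} = d + 2 k$ ($f{\left(k,d \right)} = \left(d + k\right) + k = d + 2 k$)
$\left(100 + 12\right) f{\left(-1,-10 \right)} = \left(100 + 12\right) \left(-10 + 2 \left(-1\right)\right) = 112 \left(-10 - 2\right) = 112 \left(-12\right) = -1344$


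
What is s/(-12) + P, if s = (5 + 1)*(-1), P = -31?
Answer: -61/2 ≈ -30.500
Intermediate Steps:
s = -6 (s = 6*(-1) = -6)
s/(-12) + P = -6/(-12) - 31 = -6*(-1/12) - 31 = ½ - 31 = -61/2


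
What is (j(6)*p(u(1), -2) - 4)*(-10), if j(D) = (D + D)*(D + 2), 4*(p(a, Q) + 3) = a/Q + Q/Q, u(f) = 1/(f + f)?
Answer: 2740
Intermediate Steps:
u(f) = 1/(2*f)
p(a, Q) = -11/4 + a/(4*Q) (p(a, Q) = -3 + (a/Q + Q/Q)/4 = -3 + (a/Q + 1)/4 = -3 + (1 + a/Q)/4 = -3 + (¼ + a/(4*Q)) = -11/4 + a/(4*Q))
j(D) = 2*D*(2 + D) (j(D) = (2*D)*(2 + D) = 2*D*(2 + D))
(j(6)*p(u(1), -2) - 4)*(-10) = ((2*6*(2 + 6))*((¼)*((½)/1 - 11*(-2))/(-2)) - 4)*(-10) = ((2*6*8)*((¼)*(-½)*((½)*1 + 22)) - 4)*(-10) = (96*((¼)*(-½)*(½ + 22)) - 4)*(-10) = (96*((¼)*(-½)*(45/2)) - 4)*(-10) = (96*(-45/16) - 4)*(-10) = (-270 - 4)*(-10) = -274*(-10) = 2740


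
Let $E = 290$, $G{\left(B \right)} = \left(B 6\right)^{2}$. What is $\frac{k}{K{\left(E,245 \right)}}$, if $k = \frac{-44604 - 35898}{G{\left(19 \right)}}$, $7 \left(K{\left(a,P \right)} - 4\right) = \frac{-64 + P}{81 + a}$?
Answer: $- \frac{34843949}{22892454} \approx -1.5221$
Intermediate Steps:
$G{\left(B \right)} = 36 B^{2}$ ($G{\left(B \right)} = \left(6 B\right)^{2} = 36 B^{2}$)
$K{\left(a,P \right)} = 4 + \frac{-64 + P}{7 \left(81 + a\right)}$ ($K{\left(a,P \right)} = 4 + \frac{\left(-64 + P\right) \frac{1}{81 + a}}{7} = 4 + \frac{\frac{1}{81 + a} \left(-64 + P\right)}{7} = 4 + \frac{-64 + P}{7 \left(81 + a\right)}$)
$k = - \frac{13417}{2166}$ ($k = \frac{-44604 - 35898}{36 \cdot 19^{2}} = - \frac{80502}{36 \cdot 361} = - \frac{80502}{12996} = \left(-80502\right) \frac{1}{12996} = - \frac{13417}{2166} \approx -6.1944$)
$\frac{k}{K{\left(E,245 \right)}} = - \frac{13417}{2166 \frac{2204 + 245 + 28 \cdot 290}{7 \left(81 + 290\right)}} = - \frac{13417}{2166 \frac{2204 + 245 + 8120}{7 \cdot 371}} = - \frac{13417}{2166 \cdot \frac{1}{7} \cdot \frac{1}{371} \cdot 10569} = - \frac{13417}{2166 \cdot \frac{10569}{2597}} = \left(- \frac{13417}{2166}\right) \frac{2597}{10569} = - \frac{34843949}{22892454}$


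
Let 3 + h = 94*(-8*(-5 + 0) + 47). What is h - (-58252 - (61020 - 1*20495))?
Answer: 106952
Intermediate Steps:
h = 8175 (h = -3 + 94*(-8*(-5 + 0) + 47) = -3 + 94*(-8*(-5) + 47) = -3 + 94*(40 + 47) = -3 + 94*87 = -3 + 8178 = 8175)
h - (-58252 - (61020 - 1*20495)) = 8175 - (-58252 - (61020 - 1*20495)) = 8175 - (-58252 - (61020 - 20495)) = 8175 - (-58252 - 1*40525) = 8175 - (-58252 - 40525) = 8175 - 1*(-98777) = 8175 + 98777 = 106952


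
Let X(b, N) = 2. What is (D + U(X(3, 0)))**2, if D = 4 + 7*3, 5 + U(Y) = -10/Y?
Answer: 225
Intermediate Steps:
U(Y) = -5 - 10/Y
D = 25 (D = 4 + 21 = 25)
(D + U(X(3, 0)))**2 = (25 + (-5 - 10/2))**2 = (25 + (-5 - 10*1/2))**2 = (25 + (-5 - 5))**2 = (25 - 10)**2 = 15**2 = 225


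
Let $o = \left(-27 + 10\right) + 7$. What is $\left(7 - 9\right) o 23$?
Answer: $460$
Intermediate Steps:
$o = -10$ ($o = -17 + 7 = -10$)
$\left(7 - 9\right) o 23 = \left(7 - 9\right) \left(-10\right) 23 = \left(-2\right) \left(-10\right) 23 = 20 \cdot 23 = 460$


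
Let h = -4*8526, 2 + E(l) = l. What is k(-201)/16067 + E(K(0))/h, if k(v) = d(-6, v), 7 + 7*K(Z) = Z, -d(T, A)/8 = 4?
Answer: -347709/182649656 ≈ -0.0019037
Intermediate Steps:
d(T, A) = -32 (d(T, A) = -8*4 = -32)
K(Z) = -1 + Z/7
E(l) = -2 + l
k(v) = -32
h = -34104
k(-201)/16067 + E(K(0))/h = -32/16067 + (-2 + (-1 + (⅐)*0))/(-34104) = -32*1/16067 + (-2 + (-1 + 0))*(-1/34104) = -32/16067 + (-2 - 1)*(-1/34104) = -32/16067 - 3*(-1/34104) = -32/16067 + 1/11368 = -347709/182649656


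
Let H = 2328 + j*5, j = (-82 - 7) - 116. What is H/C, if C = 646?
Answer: 1303/646 ≈ 2.0170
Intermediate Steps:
j = -205 (j = -89 - 116 = -205)
H = 1303 (H = 2328 - 205*5 = 2328 - 1025 = 1303)
H/C = 1303/646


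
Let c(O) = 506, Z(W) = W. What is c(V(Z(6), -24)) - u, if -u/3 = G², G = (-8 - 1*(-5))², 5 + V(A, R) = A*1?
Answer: 749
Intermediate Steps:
V(A, R) = -5 + A (V(A, R) = -5 + A*1 = -5 + A)
G = 9 (G = (-8 + 5)² = (-3)² = 9)
u = -243 (u = -3*9² = -3*81 = -243)
c(V(Z(6), -24)) - u = 506 - 1*(-243) = 506 + 243 = 749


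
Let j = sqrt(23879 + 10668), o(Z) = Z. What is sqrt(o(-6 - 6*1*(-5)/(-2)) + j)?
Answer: sqrt(-21 + sqrt(34547)) ≈ 12.840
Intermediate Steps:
j = sqrt(34547) ≈ 185.87
sqrt(o(-6 - 6*1*(-5)/(-2)) + j) = sqrt((-6 - 6*1*(-5)/(-2)) + sqrt(34547)) = sqrt((-6 - (-30)*(-1)/2) + sqrt(34547)) = sqrt((-6 - 6*5/2) + sqrt(34547)) = sqrt((-6 - 15) + sqrt(34547)) = sqrt(-21 + sqrt(34547))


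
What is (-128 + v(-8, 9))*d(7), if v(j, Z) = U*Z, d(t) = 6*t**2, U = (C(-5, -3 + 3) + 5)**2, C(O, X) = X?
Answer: 28518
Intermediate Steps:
U = 25 (U = ((-3 + 3) + 5)**2 = (0 + 5)**2 = 5**2 = 25)
v(j, Z) = 25*Z
(-128 + v(-8, 9))*d(7) = (-128 + 25*9)*(6*7**2) = (-128 + 225)*(6*49) = 97*294 = 28518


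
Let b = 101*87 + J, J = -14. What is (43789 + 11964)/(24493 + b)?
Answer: 55753/33266 ≈ 1.6760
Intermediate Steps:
b = 8773 (b = 101*87 - 14 = 8787 - 14 = 8773)
(43789 + 11964)/(24493 + b) = (43789 + 11964)/(24493 + 8773) = 55753/33266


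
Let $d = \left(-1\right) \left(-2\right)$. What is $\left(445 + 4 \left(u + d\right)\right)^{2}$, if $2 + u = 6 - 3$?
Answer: $208849$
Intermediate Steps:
$d = 2$
$u = 1$ ($u = -2 + \left(6 - 3\right) = -2 + 3 = 1$)
$\left(445 + 4 \left(u + d\right)\right)^{2} = \left(445 + 4 \left(1 + 2\right)\right)^{2} = \left(445 + 4 \cdot 3\right)^{2} = \left(445 + 12\right)^{2} = 457^{2} = 208849$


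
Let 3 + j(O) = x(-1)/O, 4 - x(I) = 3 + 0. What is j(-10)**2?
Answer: 961/100 ≈ 9.6100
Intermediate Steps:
x(I) = 1 (x(I) = 4 - (3 + 0) = 4 - 1*3 = 4 - 3 = 1)
j(O) = -3 + 1/O
j(-10)**2 = (-3 + 1/(-10))**2 = (-3 - 1/10)**2 = (-31/10)**2 = 961/100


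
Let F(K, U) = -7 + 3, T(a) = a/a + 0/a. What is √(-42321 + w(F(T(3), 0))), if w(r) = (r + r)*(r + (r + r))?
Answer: 5*I*√1689 ≈ 205.49*I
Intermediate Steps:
T(a) = 1 (T(a) = 1 + 0 = 1)
F(K, U) = -4
w(r) = 6*r² (w(r) = (2*r)*(r + 2*r) = (2*r)*(3*r) = 6*r²)
√(-42321 + w(F(T(3), 0))) = √(-42321 + 6*(-4)²) = √(-42321 + 6*16) = √(-42321 + 96) = √(-42225) = 5*I*√1689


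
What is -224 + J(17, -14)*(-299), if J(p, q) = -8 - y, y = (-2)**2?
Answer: 3364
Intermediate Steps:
y = 4
J(p, q) = -12 (J(p, q) = -8 - 1*4 = -8 - 4 = -12)
-224 + J(17, -14)*(-299) = -224 - 12*(-299) = -224 + 3588 = 3364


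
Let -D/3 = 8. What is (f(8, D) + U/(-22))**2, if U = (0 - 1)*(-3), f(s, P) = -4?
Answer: 8281/484 ≈ 17.109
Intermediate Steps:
D = -24 (D = -3*8 = -24)
U = 3 (U = -1*(-3) = 3)
(f(8, D) + U/(-22))**2 = (-4 + 3/(-22))**2 = (-4 + 3*(-1/22))**2 = (-4 - 3/22)**2 = (-91/22)**2 = 8281/484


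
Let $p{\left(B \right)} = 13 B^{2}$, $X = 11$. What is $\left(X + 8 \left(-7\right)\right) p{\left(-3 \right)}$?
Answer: $-5265$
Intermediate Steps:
$\left(X + 8 \left(-7\right)\right) p{\left(-3 \right)} = \left(11 + 8 \left(-7\right)\right) 13 \left(-3\right)^{2} = \left(11 - 56\right) 13 \cdot 9 = \left(-45\right) 117 = -5265$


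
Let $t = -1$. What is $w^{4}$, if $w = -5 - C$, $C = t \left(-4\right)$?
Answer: $6561$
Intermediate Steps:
$C = 4$ ($C = \left(-1\right) \left(-4\right) = 4$)
$w = -9$ ($w = -5 - 4 = -9$)
$w^{4} = \left(-9\right)^{4} = 6561$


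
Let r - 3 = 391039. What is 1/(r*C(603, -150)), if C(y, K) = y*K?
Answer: -1/35369748900 ≈ -2.8273e-11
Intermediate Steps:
r = 391042 (r = 3 + 391039 = 391042)
C(y, K) = K*y
1/(r*C(603, -150)) = 1/(391042*((-150*603))) = (1/391042)/(-90450) = (1/391042)*(-1/90450) = -1/35369748900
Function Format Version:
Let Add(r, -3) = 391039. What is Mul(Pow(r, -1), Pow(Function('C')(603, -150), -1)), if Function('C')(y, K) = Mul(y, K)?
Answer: Rational(-1, 35369748900) ≈ -2.8273e-11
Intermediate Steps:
r = 391042 (r = Add(3, 391039) = 391042)
Function('C')(y, K) = Mul(K, y)
Mul(Pow(r, -1), Pow(Function('C')(603, -150), -1)) = Mul(Pow(391042, -1), Pow(Mul(-150, 603), -1)) = Mul(Rational(1, 391042), Pow(-90450, -1)) = Mul(Rational(1, 391042), Rational(-1, 90450)) = Rational(-1, 35369748900)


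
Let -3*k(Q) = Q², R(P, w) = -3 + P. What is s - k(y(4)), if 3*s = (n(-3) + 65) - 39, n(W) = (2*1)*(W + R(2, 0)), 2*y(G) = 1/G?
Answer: 1153/192 ≈ 6.0052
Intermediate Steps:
y(G) = 1/(2*G) (y(G) = (1/G)/2 = 1/(2*G))
n(W) = -2 + 2*W (n(W) = (2*1)*(W + (-3 + 2)) = 2*(W - 1) = 2*(-1 + W) = -2 + 2*W)
s = 6 (s = (((-2 + 2*(-3)) + 65) - 39)/3 = (((-2 - 6) + 65) - 39)/3 = ((-8 + 65) - 39)/3 = (57 - 39)/3 = (⅓)*18 = 6)
k(Q) = -Q²/3
s - k(y(4)) = 6 - (-1)*((½)/4)²/3 = 6 - (-1)*((½)*(¼))²/3 = 6 - (-1)*(⅛)²/3 = 6 - (-1)/(3*64) = 6 - 1*(-1/192) = 6 + 1/192 = 1153/192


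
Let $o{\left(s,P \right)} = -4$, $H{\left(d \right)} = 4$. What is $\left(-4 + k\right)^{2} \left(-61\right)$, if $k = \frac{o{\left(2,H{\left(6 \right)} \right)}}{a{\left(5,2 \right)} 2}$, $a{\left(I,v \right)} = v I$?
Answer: $- \frac{26901}{25} \approx -1076.0$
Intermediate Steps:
$a{\left(I,v \right)} = I v$
$k = - \frac{1}{5}$ ($k = - \frac{4}{5 \cdot 2 \cdot 2} = - \frac{4}{10 \cdot 2} = - \frac{4}{20} = \left(-4\right) \frac{1}{20} = - \frac{1}{5} \approx -0.2$)
$\left(-4 + k\right)^{2} \left(-61\right) = \left(-4 - \frac{1}{5}\right)^{2} \left(-61\right) = \left(- \frac{21}{5}\right)^{2} \left(-61\right) = \frac{441}{25} \left(-61\right) = - \frac{26901}{25}$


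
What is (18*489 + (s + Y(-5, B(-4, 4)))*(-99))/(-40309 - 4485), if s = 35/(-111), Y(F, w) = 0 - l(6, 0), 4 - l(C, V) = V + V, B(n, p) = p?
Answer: -341481/1657378 ≈ -0.20604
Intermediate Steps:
l(C, V) = 4 - 2*V (l(C, V) = 4 - (V + V) = 4 - 2*V)
Y(F, w) = -4 (Y(F, w) = 0 - (4 - 2*0) = 0 - (4 + 0) = 0 - 1*4 = 0 - 4 = -4)
s = -35/111 (s = 35*(-1/111) = -35/111 ≈ -0.31532)
(18*489 + (s + Y(-5, B(-4, 4)))*(-99))/(-40309 - 4485) = (18*489 + (-35/111 - 4)*(-99))/(-40309 - 4485) = (8802 - 479/111*(-99))/(-44794) = (8802 + 15807/37)*(-1/44794) = (341481/37)*(-1/44794) = -341481/1657378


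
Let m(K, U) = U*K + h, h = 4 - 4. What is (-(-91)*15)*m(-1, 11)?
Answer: -15015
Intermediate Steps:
h = 0
m(K, U) = K*U (m(K, U) = U*K + 0 = K*U + 0 = K*U)
(-(-91)*15)*m(-1, 11) = (-(-91)*15)*(-1*11) = -91*(-15)*(-11) = 1365*(-11) = -15015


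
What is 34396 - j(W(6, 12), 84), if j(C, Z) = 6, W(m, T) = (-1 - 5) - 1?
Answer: 34390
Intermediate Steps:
W(m, T) = -7 (W(m, T) = -6 - 1 = -7)
34396 - j(W(6, 12), 84) = 34396 - 1*6 = 34396 - 6 = 34390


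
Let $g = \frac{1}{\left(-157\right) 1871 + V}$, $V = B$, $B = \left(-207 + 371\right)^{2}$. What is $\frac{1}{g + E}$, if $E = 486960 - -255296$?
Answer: $\frac{266851}{198071755855} \approx 1.3472 \cdot 10^{-6}$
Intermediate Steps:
$B = 26896$ ($B = 164^{2} = 26896$)
$V = 26896$
$E = 742256$ ($E = 486960 + 255296 = 742256$)
$g = - \frac{1}{266851}$ ($g = \frac{1}{\left(-157\right) 1871 + 26896} = \frac{1}{-293747 + 26896} = \frac{1}{-266851} = - \frac{1}{266851} \approx -3.7474 \cdot 10^{-6}$)
$\frac{1}{g + E} = \frac{1}{- \frac{1}{266851} + 742256} = \frac{1}{\frac{198071755855}{266851}} = \frac{266851}{198071755855}$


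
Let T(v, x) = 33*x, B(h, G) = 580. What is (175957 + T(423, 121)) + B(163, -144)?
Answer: 180530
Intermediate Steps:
(175957 + T(423, 121)) + B(163, -144) = (175957 + 33*121) + 580 = (175957 + 3993) + 580 = 179950 + 580 = 180530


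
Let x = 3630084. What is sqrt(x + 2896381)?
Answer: sqrt(6526465) ≈ 2554.7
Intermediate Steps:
sqrt(x + 2896381) = sqrt(3630084 + 2896381) = sqrt(6526465)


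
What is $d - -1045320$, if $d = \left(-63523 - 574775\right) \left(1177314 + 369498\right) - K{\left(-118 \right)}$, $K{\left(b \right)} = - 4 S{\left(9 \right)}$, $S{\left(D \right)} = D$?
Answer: $-987325960620$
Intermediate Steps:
$K{\left(b \right)} = -36$ ($K{\left(b \right)} = \left(-4\right) 9 = -36$)
$d = -987327005940$ ($d = \left(-63523 - 574775\right) \left(1177314 + 369498\right) - -36 = \left(-638298\right) 1546812 + 36 = -987327005976 + 36 = -987327005940$)
$d - -1045320 = -987327005940 - -1045320 = -987327005940 + 1045320 = -987325960620$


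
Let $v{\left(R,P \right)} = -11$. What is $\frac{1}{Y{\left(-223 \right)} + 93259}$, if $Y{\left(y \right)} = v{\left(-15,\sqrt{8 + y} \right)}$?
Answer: $\frac{1}{93248} \approx 1.0724 \cdot 10^{-5}$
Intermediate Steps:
$Y{\left(y \right)} = -11$
$\frac{1}{Y{\left(-223 \right)} + 93259} = \frac{1}{-11 + 93259} = \frac{1}{93248}$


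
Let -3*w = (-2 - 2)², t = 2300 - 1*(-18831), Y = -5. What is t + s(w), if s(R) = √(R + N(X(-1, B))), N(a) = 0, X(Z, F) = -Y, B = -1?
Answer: 21131 + 4*I*√3/3 ≈ 21131.0 + 2.3094*I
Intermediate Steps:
t = 21131 (t = 2300 + 18831 = 21131)
X(Z, F) = 5 (X(Z, F) = -1*(-5) = 5)
w = -16/3 (w = -(-2 - 2)²/3 = -⅓*(-4)² = -⅓*16 = -16/3 ≈ -5.3333)
s(R) = √R (s(R) = √(R + 0) = √R)
t + s(w) = 21131 + √(-16/3) = 21131 + 4*I*√3/3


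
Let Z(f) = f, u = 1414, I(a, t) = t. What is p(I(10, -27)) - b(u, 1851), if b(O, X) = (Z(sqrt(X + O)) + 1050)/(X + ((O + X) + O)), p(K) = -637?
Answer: -416066/653 - sqrt(3265)/6530 ≈ -637.17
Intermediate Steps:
b(O, X) = (1050 + sqrt(O + X))/(2*O + 2*X) (b(O, X) = (sqrt(X + O) + 1050)/(X + ((O + X) + O)) = (sqrt(O + X) + 1050)/(X + (X + 2*O)) = (1050 + sqrt(O + X))/(2*O + 2*X))
p(I(10, -27)) - b(u, 1851) = -637 - (525 + sqrt(1414 + 1851)/2)/(1414 + 1851) = -637 - (525 + sqrt(3265)/2)/3265 = -637 - (105/653 + sqrt(3265)/6530) = -637 + (-105/653 - sqrt(3265)/6530) = -416066/653 - sqrt(3265)/6530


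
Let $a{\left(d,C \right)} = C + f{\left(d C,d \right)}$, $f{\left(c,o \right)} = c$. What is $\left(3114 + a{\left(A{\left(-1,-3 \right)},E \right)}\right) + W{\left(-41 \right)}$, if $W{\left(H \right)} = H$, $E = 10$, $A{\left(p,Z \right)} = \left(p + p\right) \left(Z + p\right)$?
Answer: $3163$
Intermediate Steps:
$A{\left(p,Z \right)} = 2 p \left(Z + p\right)$
$a{\left(d,C \right)} = C + C d$ ($a{\left(d,C \right)} = C + d C = C + C d$)
$\left(3114 + a{\left(A{\left(-1,-3 \right)},E \right)}\right) + W{\left(-41 \right)} = \left(3114 + 10 \left(1 + 2 \left(-1\right) \left(-3 - 1\right)\right)\right) - 41 = \left(3114 + 10 \left(1 + 2 \left(-1\right) \left(-4\right)\right)\right) - 41 = \left(3114 + 10 \left(1 + 8\right)\right) - 41 = \left(3114 + 10 \cdot 9\right) - 41 = \left(3114 + 90\right) - 41 = 3204 - 41 = 3163$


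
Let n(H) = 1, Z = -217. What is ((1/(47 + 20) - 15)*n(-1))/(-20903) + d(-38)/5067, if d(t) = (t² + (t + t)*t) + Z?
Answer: 5768148883/7096338567 ≈ 0.81283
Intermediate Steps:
d(t) = -217 + 3*t² (d(t) = (t² + (t + t)*t) - 217 = (t² + (2*t)*t) - 217 = (t² + 2*t²) - 217 = 3*t² - 217 = -217 + 3*t²)
((1/(47 + 20) - 15)*n(-1))/(-20903) + d(-38)/5067 = ((1/(47 + 20) - 15)*1)/(-20903) + (-217 + 3*(-38)²)/5067 = ((1/67 - 15)*1)*(-1/20903) + (-217 + 3*1444)*(1/5067) = ((1/67 - 15)*1)*(-1/20903) + (-217 + 4332)*(1/5067) = -1004/67*1*(-1/20903) + 4115*(1/5067) = -1004/67*(-1/20903) + 4115/5067 = 1004/1400501 + 4115/5067 = 5768148883/7096338567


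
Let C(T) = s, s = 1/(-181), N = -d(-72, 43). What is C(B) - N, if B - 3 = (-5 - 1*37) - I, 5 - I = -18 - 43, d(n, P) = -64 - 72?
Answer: -24617/181 ≈ -136.01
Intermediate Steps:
d(n, P) = -136
I = 66 (I = 5 - (-18 - 43) = 5 - 1*(-61) = 5 + 61 = 66)
N = 136 (N = -1*(-136) = 136)
s = -1/181 ≈ -0.0055249
B = -105 (B = 3 + ((-5 - 1*37) - 1*66) = 3 + ((-5 - 37) - 66) = 3 + (-42 - 66) = 3 - 108 = -105)
C(T) = -1/181
C(B) - N = -1/181 - 1*136 = -1/181 - 136 = -24617/181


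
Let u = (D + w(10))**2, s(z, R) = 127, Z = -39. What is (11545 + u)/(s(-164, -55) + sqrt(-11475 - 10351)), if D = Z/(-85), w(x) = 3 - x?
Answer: 10632663647/274224875 - 83721761*I*sqrt(21826)/274224875 ≈ 38.773 - 45.104*I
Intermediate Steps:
D = 39/85 (D = -39/(-85) = -39*(-1/85) = 39/85 ≈ 0.45882)
u = 309136/7225 (u = (39/85 + (3 - 1*10))**2 = (39/85 + (3 - 10))**2 = (39/85 - 7)**2 = (-556/85)**2 = 309136/7225 ≈ 42.787)
(11545 + u)/(s(-164, -55) + sqrt(-11475 - 10351)) = (11545 + 309136/7225)/(127 + sqrt(-11475 - 10351)) = 83721761/(7225*(127 + sqrt(-21826))) = 83721761/(7225*(127 + I*sqrt(21826)))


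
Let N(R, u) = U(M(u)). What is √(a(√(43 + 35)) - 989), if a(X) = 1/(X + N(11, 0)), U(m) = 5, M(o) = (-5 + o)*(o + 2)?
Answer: √(-4944 - 989*√78)/√(5 + √78) ≈ 31.447*I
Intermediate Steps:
M(o) = (-5 + o)*(2 + o)
N(R, u) = 5
a(X) = 1/(5 + X) (a(X) = 1/(X + 5) = 1/(5 + X))
√(a(√(43 + 35)) - 989) = √(1/(5 + √(43 + 35)) - 989) = √(1/(5 + √78) - 989) = √(-989 + 1/(5 + √78))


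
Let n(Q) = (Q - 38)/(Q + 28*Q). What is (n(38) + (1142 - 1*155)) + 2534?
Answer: 3521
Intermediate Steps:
n(Q) = (-38 + Q)/(29*Q) (n(Q) = (-38 + Q)/((29*Q)) = (-38 + Q)*(1/(29*Q)) = (-38 + Q)/(29*Q))
(n(38) + (1142 - 1*155)) + 2534 = ((1/29)*(-38 + 38)/38 + (1142 - 1*155)) + 2534 = ((1/29)*(1/38)*0 + (1142 - 155)) + 2534 = (0 + 987) + 2534 = 987 + 2534 = 3521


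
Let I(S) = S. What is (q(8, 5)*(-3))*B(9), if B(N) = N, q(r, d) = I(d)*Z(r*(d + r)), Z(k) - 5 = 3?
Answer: -1080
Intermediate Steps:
Z(k) = 8 (Z(k) = 5 + 3 = 8)
q(r, d) = 8*d (q(r, d) = d*8 = 8*d)
(q(8, 5)*(-3))*B(9) = ((8*5)*(-3))*9 = (40*(-3))*9 = -120*9 = -1080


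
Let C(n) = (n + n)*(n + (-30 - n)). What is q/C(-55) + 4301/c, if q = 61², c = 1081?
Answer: 791987/155100 ≈ 5.1063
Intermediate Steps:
q = 3721
C(n) = -60*n (C(n) = (2*n)*(-30) = -60*n)
q/C(-55) + 4301/c = 3721/((-60*(-55))) + 4301/1081 = 3721/3300 + 4301*(1/1081) = 3721*(1/3300) + 187/47 = 3721/3300 + 187/47 = 791987/155100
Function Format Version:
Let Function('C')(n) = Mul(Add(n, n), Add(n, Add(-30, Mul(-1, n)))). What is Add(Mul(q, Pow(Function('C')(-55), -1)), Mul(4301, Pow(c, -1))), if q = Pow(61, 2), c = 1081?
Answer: Rational(791987, 155100) ≈ 5.1063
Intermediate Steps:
q = 3721
Function('C')(n) = Mul(-60, n) (Function('C')(n) = Mul(Mul(2, n), -30) = Mul(-60, n))
Add(Mul(q, Pow(Function('C')(-55), -1)), Mul(4301, Pow(c, -1))) = Add(Mul(3721, Pow(Mul(-60, -55), -1)), Mul(4301, Pow(1081, -1))) = Add(Mul(3721, Pow(3300, -1)), Mul(4301, Rational(1, 1081))) = Add(Mul(3721, Rational(1, 3300)), Rational(187, 47)) = Add(Rational(3721, 3300), Rational(187, 47)) = Rational(791987, 155100)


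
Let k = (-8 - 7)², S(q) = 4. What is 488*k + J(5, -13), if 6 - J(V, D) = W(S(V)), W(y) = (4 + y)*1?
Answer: 109798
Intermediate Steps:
k = 225 (k = (-15)² = 225)
W(y) = 4 + y
J(V, D) = -2 (J(V, D) = 6 - (4 + 4) = 6 - 1*8 = 6 - 8 = -2)
488*k + J(5, -13) = 488*225 - 2 = 109800 - 2 = 109798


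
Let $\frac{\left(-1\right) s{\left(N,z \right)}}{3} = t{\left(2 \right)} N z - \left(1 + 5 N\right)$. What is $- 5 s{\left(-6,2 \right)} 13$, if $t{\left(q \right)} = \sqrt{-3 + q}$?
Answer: $5655 - 2340 i \approx 5655.0 - 2340.0 i$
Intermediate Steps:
$s{\left(N,z \right)} = 3 + 15 N - 3 i N z$ ($s{\left(N,z \right)} = - 3 \left(\sqrt{-3 + 2} N z - \left(1 + 5 N\right)\right) = - 3 \left(\sqrt{-1} N z - \left(1 + 5 N\right)\right) = - 3 \left(i N z - \left(1 + 5 N\right)\right) = - 3 \left(-1 - 5 N + i N z\right) = 3 + 15 N - 3 i N z$)
$- 5 s{\left(-6,2 \right)} 13 = - 5 \left(3 + 15 \left(-6\right) - 3 i \left(-6\right) 2\right) 13 = - 5 \left(3 - 90 + 36 i\right) 13 = - 5 \left(-87 + 36 i\right) 13 = \left(435 - 180 i\right) 13 = 5655 - 2340 i$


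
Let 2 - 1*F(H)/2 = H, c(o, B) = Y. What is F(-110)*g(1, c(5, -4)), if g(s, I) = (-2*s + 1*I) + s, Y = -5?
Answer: -1344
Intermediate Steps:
c(o, B) = -5
g(s, I) = I - s (g(s, I) = (-2*s + I) + s = (I - 2*s) + s = I - s)
F(H) = 4 - 2*H
F(-110)*g(1, c(5, -4)) = (4 - 2*(-110))*(-5 - 1*1) = (4 + 220)*(-5 - 1) = 224*(-6) = -1344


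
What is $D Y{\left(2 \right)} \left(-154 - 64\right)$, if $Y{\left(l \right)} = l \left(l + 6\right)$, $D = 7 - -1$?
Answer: $-27904$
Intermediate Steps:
$D = 8$ ($D = 7 + 1 = 8$)
$Y{\left(l \right)} = l \left(6 + l\right)$
$D Y{\left(2 \right)} \left(-154 - 64\right) = 8 \cdot 2 \left(6 + 2\right) \left(-154 - 64\right) = 8 \cdot 2 \cdot 8 \left(-218\right) = 8 \cdot 16 \left(-218\right) = 128 \left(-218\right) = -27904$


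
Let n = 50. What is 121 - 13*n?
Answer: -529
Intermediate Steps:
121 - 13*n = 121 - 13*50 = 121 - 650 = -529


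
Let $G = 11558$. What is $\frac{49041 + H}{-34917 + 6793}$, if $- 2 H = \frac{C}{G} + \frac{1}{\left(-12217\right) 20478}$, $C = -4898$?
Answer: $- \frac{141806453740644181}{81322719228889392} \approx -1.7437$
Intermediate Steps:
$H = \frac{612690154753}{2891577273108}$ ($H = - \frac{- \frac{4898}{11558} + \frac{1}{\left(-12217\right) 20478}}{2} = - \frac{\left(-4898\right) \frac{1}{11558} - \frac{1}{250179726}}{2} = - \frac{- \frac{2449}{5779} - \frac{1}{250179726}}{2} = \left(- \frac{1}{2}\right) \left(- \frac{612690154753}{1445788636554}\right) = \frac{612690154753}{2891577273108} \approx 0.21189$)
$\frac{49041 + H}{-34917 + 6793} = \frac{49041 + \frac{612690154753}{2891577273108}}{-34917 + 6793} = \frac{141806453740644181}{2891577273108 \left(-28124\right)} = \frac{141806453740644181}{2891577273108} \left(- \frac{1}{28124}\right) = - \frac{141806453740644181}{81322719228889392}$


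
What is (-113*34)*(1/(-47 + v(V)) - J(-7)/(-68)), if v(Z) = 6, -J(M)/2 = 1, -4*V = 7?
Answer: 8475/41 ≈ 206.71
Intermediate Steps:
V = -7/4 (V = -¼*7 = -7/4 ≈ -1.7500)
J(M) = -2 (J(M) = -2*1 = -2)
(-113*34)*(1/(-47 + v(V)) - J(-7)/(-68)) = (-113*34)*(1/(-47 + 6) - (-2)/(-68)) = -3842*(1/(-41) - (-2)*(-1)/68) = -3842*(-1/41 - 1*1/34) = -3842*(-1/41 - 1/34) = -3842*(-75/1394) = 8475/41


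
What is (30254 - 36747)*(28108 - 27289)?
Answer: -5317767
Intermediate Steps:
(30254 - 36747)*(28108 - 27289) = -6493*819 = -5317767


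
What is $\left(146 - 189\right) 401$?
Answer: $-17243$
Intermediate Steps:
$\left(146 - 189\right) 401 = \left(-43\right) 401 = -17243$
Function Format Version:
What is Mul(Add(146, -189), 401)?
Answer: -17243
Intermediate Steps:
Mul(Add(146, -189), 401) = Mul(-43, 401) = -17243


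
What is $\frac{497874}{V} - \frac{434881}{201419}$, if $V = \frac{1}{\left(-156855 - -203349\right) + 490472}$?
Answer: $\frac{53847639517558115}{201419} \approx 2.6734 \cdot 10^{11}$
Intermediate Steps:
$V = \frac{1}{536966}$ ($V = \frac{1}{\left(-156855 + 203349\right) + 490472} = \frac{1}{46494 + 490472} = \frac{1}{536966} \approx 1.8623 \cdot 10^{-6}$)
$\frac{497874}{V} - \frac{434881}{201419} = 497874 \frac{1}{\frac{1}{536966}} - \frac{434881}{201419} = 497874 \cdot 536966 - \frac{434881}{201419} = 267341410284 - \frac{434881}{201419} = \frac{53847639517558115}{201419}$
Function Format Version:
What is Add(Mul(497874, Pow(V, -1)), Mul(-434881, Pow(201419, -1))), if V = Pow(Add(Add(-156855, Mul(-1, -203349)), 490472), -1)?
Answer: Rational(53847639517558115, 201419) ≈ 2.6734e+11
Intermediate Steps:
V = Rational(1, 536966) (V = Pow(Add(Add(-156855, 203349), 490472), -1) = Pow(Add(46494, 490472), -1) = Pow(536966, -1) = Rational(1, 536966) ≈ 1.8623e-6)
Add(Mul(497874, Pow(V, -1)), Mul(-434881, Pow(201419, -1))) = Add(Mul(497874, Pow(Rational(1, 536966), -1)), Mul(-434881, Pow(201419, -1))) = Add(Mul(497874, 536966), Mul(-434881, Rational(1, 201419))) = Add(267341410284, Rational(-434881, 201419)) = Rational(53847639517558115, 201419)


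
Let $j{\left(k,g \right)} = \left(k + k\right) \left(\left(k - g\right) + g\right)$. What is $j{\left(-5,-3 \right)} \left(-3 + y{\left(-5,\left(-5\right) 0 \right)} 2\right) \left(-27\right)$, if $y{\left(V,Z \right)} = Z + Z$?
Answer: $4050$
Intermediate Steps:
$j{\left(k,g \right)} = 2 k^{2}$ ($j{\left(k,g \right)} = 2 k k = 2 k^{2}$)
$y{\left(V,Z \right)} = 2 Z$
$j{\left(-5,-3 \right)} \left(-3 + y{\left(-5,\left(-5\right) 0 \right)} 2\right) \left(-27\right) = 2 \left(-5\right)^{2} \left(-3 + 2 \left(\left(-5\right) 0\right) 2\right) \left(-27\right) = 2 \cdot 25 \left(-3 + 2 \cdot 0 \cdot 2\right) \left(-27\right) = 50 \left(-3 + 0 \cdot 2\right) \left(-27\right) = 50 \left(-3 + 0\right) \left(-27\right) = 50 \left(-3\right) \left(-27\right) = \left(-150\right) \left(-27\right) = 4050$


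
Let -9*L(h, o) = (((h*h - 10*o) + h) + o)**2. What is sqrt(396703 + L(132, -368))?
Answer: 3*I*sqrt(5332137) ≈ 6927.4*I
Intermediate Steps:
L(h, o) = -(h + h**2 - 9*o)**2/9 (L(h, o) = -(((h*h - 10*o) + h) + o)**2/9 = -(((h**2 - 10*o) + h) + o)**2/9 = -((h + h**2 - 10*o) + o)**2/9 = -(h + h**2 - 9*o)**2/9)
sqrt(396703 + L(132, -368)) = sqrt(396703 - (132 + 132**2 - 9*(-368))**2/9) = sqrt(396703 - (132 + 17424 + 3312)**2/9) = sqrt(396703 - 1/9*20868**2) = sqrt(396703 - 1/9*435473424) = sqrt(396703 - 48385936) = sqrt(-47989233) = 3*I*sqrt(5332137)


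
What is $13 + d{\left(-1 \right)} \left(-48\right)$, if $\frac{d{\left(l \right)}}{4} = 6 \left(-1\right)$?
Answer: $1165$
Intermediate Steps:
$d{\left(l \right)} = -24$ ($d{\left(l \right)} = 4 \cdot 6 \left(-1\right) = 4 \left(-6\right) = -24$)
$13 + d{\left(-1 \right)} \left(-48\right) = 13 - -1152 = 13 + 1152 = 1165$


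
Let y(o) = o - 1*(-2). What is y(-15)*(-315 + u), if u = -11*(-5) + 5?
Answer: 3315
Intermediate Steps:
y(o) = 2 + o (y(o) = o + 2 = 2 + o)
u = 60 (u = 55 + 5 = 60)
y(-15)*(-315 + u) = (2 - 15)*(-315 + 60) = -13*(-255) = 3315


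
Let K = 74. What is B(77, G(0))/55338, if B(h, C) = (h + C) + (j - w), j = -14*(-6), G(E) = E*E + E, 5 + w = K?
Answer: 2/1203 ≈ 0.0016625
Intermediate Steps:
w = 69 (w = -5 + 74 = 69)
G(E) = E + E² (G(E) = E² + E = E + E²)
j = 84
B(h, C) = 15 + C + h (B(h, C) = (h + C) + (84 - 1*69) = (C + h) + (84 - 69) = (C + h) + 15 = 15 + C + h)
B(77, G(0))/55338 = (15 + 0*(1 + 0) + 77)/55338 = (15 + 0*1 + 77)*(1/55338) = (15 + 0 + 77)*(1/55338) = 92*(1/55338) = 2/1203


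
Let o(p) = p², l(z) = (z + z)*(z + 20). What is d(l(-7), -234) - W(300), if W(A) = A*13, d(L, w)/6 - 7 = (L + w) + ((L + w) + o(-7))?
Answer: -8556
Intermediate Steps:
l(z) = 2*z*(20 + z) (l(z) = (2*z)*(20 + z) = 2*z*(20 + z))
d(L, w) = 336 + 12*L + 12*w (d(L, w) = 42 + 6*((L + w) + ((L + w) + (-7)²)) = 42 + 6*((L + w) + ((L + w) + 49)) = 42 + 6*((L + w) + (49 + L + w)) = 42 + 6*(49 + 2*L + 2*w) = 42 + (294 + 12*L + 12*w) = 336 + 12*L + 12*w)
W(A) = 13*A
d(l(-7), -234) - W(300) = (336 + 12*(2*(-7)*(20 - 7)) + 12*(-234)) - 13*300 = (336 + 12*(2*(-7)*13) - 2808) - 1*3900 = (336 + 12*(-182) - 2808) - 3900 = (336 - 2184 - 2808) - 3900 = -4656 - 3900 = -8556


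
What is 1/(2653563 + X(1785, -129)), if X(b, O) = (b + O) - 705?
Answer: 1/2654514 ≈ 3.7672e-7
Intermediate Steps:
X(b, O) = -705 + O + b (X(b, O) = (O + b) - 705 = -705 + O + b)
1/(2653563 + X(1785, -129)) = 1/(2653563 + (-705 - 129 + 1785)) = 1/(2653563 + 951) = 1/2654514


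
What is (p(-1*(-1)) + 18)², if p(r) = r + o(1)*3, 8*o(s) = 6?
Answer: 7225/16 ≈ 451.56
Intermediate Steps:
o(s) = ¾ (o(s) = (⅛)*6 = ¾)
p(r) = 9/4 + r (p(r) = r + (¾)*3 = r + 9/4 = 9/4 + r)
(p(-1*(-1)) + 18)² = ((9/4 - 1*(-1)) + 18)² = ((9/4 + 1) + 18)² = (13/4 + 18)² = (85/4)² = 7225/16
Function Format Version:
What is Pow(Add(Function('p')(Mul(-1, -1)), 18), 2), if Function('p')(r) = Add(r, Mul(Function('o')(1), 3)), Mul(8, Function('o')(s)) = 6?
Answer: Rational(7225, 16) ≈ 451.56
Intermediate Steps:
Function('o')(s) = Rational(3, 4) (Function('o')(s) = Mul(Rational(1, 8), 6) = Rational(3, 4))
Function('p')(r) = Add(Rational(9, 4), r) (Function('p')(r) = Add(r, Mul(Rational(3, 4), 3)) = Add(r, Rational(9, 4)) = Add(Rational(9, 4), r))
Pow(Add(Function('p')(Mul(-1, -1)), 18), 2) = Pow(Add(Add(Rational(9, 4), Mul(-1, -1)), 18), 2) = Pow(Add(Add(Rational(9, 4), 1), 18), 2) = Pow(Add(Rational(13, 4), 18), 2) = Pow(Rational(85, 4), 2) = Rational(7225, 16)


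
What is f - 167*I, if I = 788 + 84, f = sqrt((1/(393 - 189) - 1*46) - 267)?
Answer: -145624 + I*sqrt(3256401)/102 ≈ -1.4562e+5 + 17.692*I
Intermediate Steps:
f = I*sqrt(3256401)/102 (f = sqrt((1/204 - 46) - 267) = sqrt(-9383/204 - 267) = sqrt(-63851/204) = I*sqrt(3256401)/102 ≈ 17.692*I)
I = 872
f - 167*I = I*sqrt(3256401)/102 - 167*872 = I*sqrt(3256401)/102 - 145624 = -145624 + I*sqrt(3256401)/102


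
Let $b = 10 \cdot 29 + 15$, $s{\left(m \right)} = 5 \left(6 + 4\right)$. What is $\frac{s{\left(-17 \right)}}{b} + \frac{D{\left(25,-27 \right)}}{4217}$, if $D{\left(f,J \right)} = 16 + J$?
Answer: $\frac{41499}{257237} \approx 0.16133$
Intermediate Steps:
$s{\left(m \right)} = 50$ ($s{\left(m \right)} = 5 \cdot 10 = 50$)
$b = 305$ ($b = 290 + 15 = 305$)
$\frac{s{\left(-17 \right)}}{b} + \frac{D{\left(25,-27 \right)}}{4217} = \frac{50}{305} + \frac{16 - 27}{4217} = 50 \cdot \frac{1}{305} - \frac{11}{4217} = \frac{10}{61} - \frac{11}{4217} = \frac{41499}{257237}$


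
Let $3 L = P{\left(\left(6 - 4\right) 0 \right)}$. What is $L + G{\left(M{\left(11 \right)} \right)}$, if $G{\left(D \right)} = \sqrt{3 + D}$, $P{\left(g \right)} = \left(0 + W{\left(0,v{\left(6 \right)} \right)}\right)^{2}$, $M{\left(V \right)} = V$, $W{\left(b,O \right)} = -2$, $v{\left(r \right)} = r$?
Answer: $\frac{4}{3} + \sqrt{14} \approx 5.075$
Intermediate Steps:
$P{\left(g \right)} = 4$ ($P{\left(g \right)} = \left(0 - 2\right)^{2} = \left(-2\right)^{2} = 4$)
$L = \frac{4}{3}$ ($L = \frac{1}{3} \cdot 4 = \frac{4}{3} \approx 1.3333$)
$L + G{\left(M{\left(11 \right)} \right)} = \frac{4}{3} + \sqrt{3 + 11} = \frac{4}{3} + \sqrt{14}$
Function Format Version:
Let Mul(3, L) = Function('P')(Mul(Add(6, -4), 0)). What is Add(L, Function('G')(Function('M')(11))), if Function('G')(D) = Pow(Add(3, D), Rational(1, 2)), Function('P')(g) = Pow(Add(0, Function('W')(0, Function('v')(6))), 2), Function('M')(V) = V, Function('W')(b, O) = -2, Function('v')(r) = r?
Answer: Add(Rational(4, 3), Pow(14, Rational(1, 2))) ≈ 5.0750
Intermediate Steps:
Function('P')(g) = 4 (Function('P')(g) = Pow(Add(0, -2), 2) = Pow(-2, 2) = 4)
L = Rational(4, 3) (L = Mul(Rational(1, 3), 4) = Rational(4, 3) ≈ 1.3333)
Add(L, Function('G')(Function('M')(11))) = Add(Rational(4, 3), Pow(Add(3, 11), Rational(1, 2))) = Add(Rational(4, 3), Pow(14, Rational(1, 2)))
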